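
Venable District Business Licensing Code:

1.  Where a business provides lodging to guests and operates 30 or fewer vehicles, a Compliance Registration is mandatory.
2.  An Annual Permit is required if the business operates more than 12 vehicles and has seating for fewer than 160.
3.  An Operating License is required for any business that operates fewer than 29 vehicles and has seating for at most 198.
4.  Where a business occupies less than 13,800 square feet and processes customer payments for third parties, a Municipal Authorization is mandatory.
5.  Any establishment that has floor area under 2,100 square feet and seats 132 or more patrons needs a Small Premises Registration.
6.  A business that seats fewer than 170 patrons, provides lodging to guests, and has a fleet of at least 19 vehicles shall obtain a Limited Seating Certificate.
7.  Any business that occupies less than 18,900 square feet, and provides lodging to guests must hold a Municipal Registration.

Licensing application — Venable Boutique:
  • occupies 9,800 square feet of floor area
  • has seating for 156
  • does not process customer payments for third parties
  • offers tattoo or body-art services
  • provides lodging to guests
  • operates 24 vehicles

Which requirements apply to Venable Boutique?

Annual Permit, Compliance Registration, Limited Seating Certificate, Municipal Registration, Operating License

1. provides lodging to guests; vehicles 24 ≤ 30 → Compliance Registration required.
2. vehicles 24 > 12; seating 156 < 160 → Annual Permit required.
3. vehicles 24 < 29; seating 156 ≤ 198 → Operating License required.
4. floor area 9,800 square feet < 13,800 square feet; does not process customer payments for third parties → Municipal Authorization not required.
5. floor area 9,800 square feet ≥ 2,100 square feet; seating 156 ≥ 132 → Small Premises Registration not required.
6. seating 156 < 170; provides lodging to guests; vehicles 24 ≥ 19 → Limited Seating Certificate required.
7. floor area 9,800 square feet < 18,900 square feet; provides lodging to guests → Municipal Registration required.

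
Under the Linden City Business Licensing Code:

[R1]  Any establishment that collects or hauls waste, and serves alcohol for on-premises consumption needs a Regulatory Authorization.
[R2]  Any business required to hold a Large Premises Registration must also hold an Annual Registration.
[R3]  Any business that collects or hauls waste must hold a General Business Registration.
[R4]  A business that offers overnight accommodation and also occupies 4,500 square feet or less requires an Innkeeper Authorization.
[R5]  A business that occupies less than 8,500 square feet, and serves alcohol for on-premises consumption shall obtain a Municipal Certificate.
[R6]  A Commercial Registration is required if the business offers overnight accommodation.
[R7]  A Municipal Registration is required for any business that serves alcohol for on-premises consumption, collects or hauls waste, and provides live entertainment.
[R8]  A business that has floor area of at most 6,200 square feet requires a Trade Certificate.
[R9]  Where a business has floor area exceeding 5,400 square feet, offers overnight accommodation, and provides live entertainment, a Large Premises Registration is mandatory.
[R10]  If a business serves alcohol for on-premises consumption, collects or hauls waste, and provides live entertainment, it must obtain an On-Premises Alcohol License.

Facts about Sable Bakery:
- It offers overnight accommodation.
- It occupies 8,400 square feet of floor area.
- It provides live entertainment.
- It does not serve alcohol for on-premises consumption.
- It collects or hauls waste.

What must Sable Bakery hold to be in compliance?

Annual Registration, Commercial Registration, General Business Registration, Large Premises Registration

[R1] collects or hauls waste; does not serve alcohol for on-premises consumption → Regulatory Authorization not required.
[R2] Large Premises Registration is required → Annual Registration also required.
[R3] collects or hauls waste → General Business Registration required.
[R4] offers overnight accommodation; floor area 8,400 square feet > 4,500 square feet → Innkeeper Authorization not required.
[R5] floor area 8,400 square feet < 8,500 square feet; does not serve alcohol for on-premises consumption → Municipal Certificate not required.
[R6] offers overnight accommodation → Commercial Registration required.
[R7] does not serve alcohol for on-premises consumption; collects or hauls waste; provides live entertainment → Municipal Registration not required.
[R8] floor area 8,400 square feet > 6,200 square feet → Trade Certificate not required.
[R9] floor area 8,400 square feet > 5,400 square feet; offers overnight accommodation; provides live entertainment → Large Premises Registration required.
[R10] does not serve alcohol for on-premises consumption; collects or hauls waste; provides live entertainment → On-Premises Alcohol License not required.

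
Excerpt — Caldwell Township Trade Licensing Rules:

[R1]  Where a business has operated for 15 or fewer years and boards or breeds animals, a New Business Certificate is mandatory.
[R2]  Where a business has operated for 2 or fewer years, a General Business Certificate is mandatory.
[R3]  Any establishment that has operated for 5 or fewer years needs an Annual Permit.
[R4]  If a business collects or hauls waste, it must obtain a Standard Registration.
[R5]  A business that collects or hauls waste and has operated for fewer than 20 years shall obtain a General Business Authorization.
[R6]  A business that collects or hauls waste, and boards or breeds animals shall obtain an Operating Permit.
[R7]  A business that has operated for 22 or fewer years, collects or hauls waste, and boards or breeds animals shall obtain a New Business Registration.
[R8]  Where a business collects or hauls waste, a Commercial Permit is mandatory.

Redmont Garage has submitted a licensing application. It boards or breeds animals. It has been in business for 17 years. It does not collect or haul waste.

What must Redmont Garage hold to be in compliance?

None

[R1] years in business 17 > 15; boards or breeds animals → New Business Certificate not required.
[R2] years in business 17 > 2 → General Business Certificate not required.
[R3] years in business 17 > 5 → Annual Permit not required.
[R4] does not collect or haul waste → Standard Registration not required.
[R5] does not collect or haul waste; years in business 17 < 20 → General Business Authorization not required.
[R6] does not collect or haul waste; boards or breeds animals → Operating Permit not required.
[R7] years in business 17 ≤ 22; does not collect or haul waste; boards or breeds animals → New Business Registration not required.
[R8] does not collect or haul waste → Commercial Permit not required.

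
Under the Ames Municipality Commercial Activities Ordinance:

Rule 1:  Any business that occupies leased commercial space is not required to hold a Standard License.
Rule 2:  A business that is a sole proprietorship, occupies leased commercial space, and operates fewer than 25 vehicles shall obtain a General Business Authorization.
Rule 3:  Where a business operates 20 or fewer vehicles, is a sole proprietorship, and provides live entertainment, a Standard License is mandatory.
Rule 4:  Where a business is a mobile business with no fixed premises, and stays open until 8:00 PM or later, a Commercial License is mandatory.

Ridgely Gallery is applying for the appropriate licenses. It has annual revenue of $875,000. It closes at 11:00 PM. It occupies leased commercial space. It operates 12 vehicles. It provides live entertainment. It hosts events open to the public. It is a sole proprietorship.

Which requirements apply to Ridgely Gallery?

General Business Authorization

Rule 1: occupies leased commercial space → exempt from Standard License.
Rule 2: is a sole proprietorship; occupies leased commercial space; vehicles 12 < 25 → General Business Authorization required.
Rule 3: vehicles 12 ≤ 20; is a sole proprietorship; provides live entertainment → Standard License required.
Rule 4: occupies leased commercial space (not: is a mobile business with no fixed premises); closes 11:00 PM, after 8:00 PM → Commercial License not required.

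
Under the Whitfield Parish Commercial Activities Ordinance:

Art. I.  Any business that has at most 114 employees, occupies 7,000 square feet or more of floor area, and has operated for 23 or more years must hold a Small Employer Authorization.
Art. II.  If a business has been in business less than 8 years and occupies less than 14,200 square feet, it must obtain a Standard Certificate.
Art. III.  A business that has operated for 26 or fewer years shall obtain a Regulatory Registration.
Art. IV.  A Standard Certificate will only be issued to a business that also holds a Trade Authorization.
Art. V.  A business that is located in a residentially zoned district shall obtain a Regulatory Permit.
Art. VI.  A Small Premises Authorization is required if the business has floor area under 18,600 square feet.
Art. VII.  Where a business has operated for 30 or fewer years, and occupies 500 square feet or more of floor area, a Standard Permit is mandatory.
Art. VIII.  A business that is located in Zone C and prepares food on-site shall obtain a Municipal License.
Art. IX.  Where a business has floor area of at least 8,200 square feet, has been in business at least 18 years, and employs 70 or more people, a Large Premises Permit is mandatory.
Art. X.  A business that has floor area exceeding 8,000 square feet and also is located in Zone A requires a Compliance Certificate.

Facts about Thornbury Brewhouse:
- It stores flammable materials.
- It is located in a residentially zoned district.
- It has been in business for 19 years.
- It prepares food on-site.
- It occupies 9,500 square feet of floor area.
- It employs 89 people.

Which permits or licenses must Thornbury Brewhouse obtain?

Art. I. employees 89 ≤ 114; floor area 9,500 square feet ≥ 7,000 square feet; years in business 19 < 23 → Small Employer Authorization not required.
Art. II. years in business 19 ≥ 8; floor area 9,500 square feet < 14,200 square feet → Standard Certificate not required.
Art. III. years in business 19 ≤ 26 → Regulatory Registration required.
Art. IV. Standard Certificate is not required → no effect.
Art. V. is located in a residentially zoned district → Regulatory Permit required.
Art. VI. floor area 9,500 square feet < 18,600 square feet → Small Premises Authorization required.
Art. VII. years in business 19 ≤ 30; floor area 9,500 square feet ≥ 500 square feet → Standard Permit required.
Art. VIII. is located in a residentially zoned district (not: is located in Zone C); prepares food on-site → Municipal License not required.
Art. IX. floor area 9,500 square feet ≥ 8,200 square feet; years in business 19 ≥ 18; employees 89 ≥ 70 → Large Premises Permit required.
Art. X. floor area 9,500 square feet > 8,000 square feet; is located in a residentially zoned district (not: is located in Zone A) → Compliance Certificate not required.

Large Premises Permit, Regulatory Permit, Regulatory Registration, Small Premises Authorization, Standard Permit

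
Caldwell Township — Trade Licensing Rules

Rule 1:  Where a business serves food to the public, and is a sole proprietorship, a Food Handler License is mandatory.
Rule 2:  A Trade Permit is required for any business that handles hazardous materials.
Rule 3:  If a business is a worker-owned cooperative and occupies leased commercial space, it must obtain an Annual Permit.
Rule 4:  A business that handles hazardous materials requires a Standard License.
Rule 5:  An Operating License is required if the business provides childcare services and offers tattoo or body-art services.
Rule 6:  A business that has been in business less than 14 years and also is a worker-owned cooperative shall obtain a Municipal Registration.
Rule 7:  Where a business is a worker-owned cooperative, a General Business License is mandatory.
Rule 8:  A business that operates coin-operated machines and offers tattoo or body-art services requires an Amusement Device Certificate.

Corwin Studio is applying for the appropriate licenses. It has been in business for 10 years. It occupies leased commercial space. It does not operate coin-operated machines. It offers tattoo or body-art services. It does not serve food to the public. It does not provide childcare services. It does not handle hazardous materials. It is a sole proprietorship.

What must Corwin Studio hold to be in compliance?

None

Rule 1: does not serve food to the public; is a sole proprietorship → Food Handler License not required.
Rule 2: does not handle hazardous materials → Trade Permit not required.
Rule 3: is a sole proprietorship (not: is a worker-owned cooperative); occupies leased commercial space → Annual Permit not required.
Rule 4: does not handle hazardous materials → Standard License not required.
Rule 5: does not provide childcare services; offers tattoo or body-art services → Operating License not required.
Rule 6: years in business 10 < 14; is a sole proprietorship (not: is a worker-owned cooperative) → Municipal Registration not required.
Rule 7: is a sole proprietorship (not: is a worker-owned cooperative) → General Business License not required.
Rule 8: does not operate coin-operated machines; offers tattoo or body-art services → Amusement Device Certificate not required.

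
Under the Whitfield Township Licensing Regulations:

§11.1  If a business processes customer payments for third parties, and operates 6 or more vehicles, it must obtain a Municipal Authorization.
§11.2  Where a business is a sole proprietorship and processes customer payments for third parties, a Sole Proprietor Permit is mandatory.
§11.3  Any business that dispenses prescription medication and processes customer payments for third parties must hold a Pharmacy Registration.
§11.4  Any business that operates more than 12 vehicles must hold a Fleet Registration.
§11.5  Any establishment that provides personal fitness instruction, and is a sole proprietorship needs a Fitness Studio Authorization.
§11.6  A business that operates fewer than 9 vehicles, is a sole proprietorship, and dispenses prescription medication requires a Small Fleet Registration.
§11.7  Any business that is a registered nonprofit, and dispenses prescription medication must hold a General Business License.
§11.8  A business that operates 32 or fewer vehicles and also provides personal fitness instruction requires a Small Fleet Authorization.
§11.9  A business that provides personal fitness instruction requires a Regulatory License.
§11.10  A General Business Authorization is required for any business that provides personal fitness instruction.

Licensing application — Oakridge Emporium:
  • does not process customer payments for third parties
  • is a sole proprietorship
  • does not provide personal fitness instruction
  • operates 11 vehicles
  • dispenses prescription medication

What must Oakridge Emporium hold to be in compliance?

§11.1 does not process customer payments for third parties; vehicles 11 ≥ 6 → Municipal Authorization not required.
§11.2 is a sole proprietorship; does not process customer payments for third parties → Sole Proprietor Permit not required.
§11.3 dispenses prescription medication; does not process customer payments for third parties → Pharmacy Registration not required.
§11.4 vehicles 11 ≤ 12 → Fleet Registration not required.
§11.5 does not provide personal fitness instruction; is a sole proprietorship → Fitness Studio Authorization not required.
§11.6 vehicles 11 ≥ 9; is a sole proprietorship; dispenses prescription medication → Small Fleet Registration not required.
§11.7 is a sole proprietorship (not: is a registered nonprofit); dispenses prescription medication → General Business License not required.
§11.8 vehicles 11 ≤ 32; does not provide personal fitness instruction → Small Fleet Authorization not required.
§11.9 does not provide personal fitness instruction → Regulatory License not required.
§11.10 does not provide personal fitness instruction → General Business Authorization not required.

None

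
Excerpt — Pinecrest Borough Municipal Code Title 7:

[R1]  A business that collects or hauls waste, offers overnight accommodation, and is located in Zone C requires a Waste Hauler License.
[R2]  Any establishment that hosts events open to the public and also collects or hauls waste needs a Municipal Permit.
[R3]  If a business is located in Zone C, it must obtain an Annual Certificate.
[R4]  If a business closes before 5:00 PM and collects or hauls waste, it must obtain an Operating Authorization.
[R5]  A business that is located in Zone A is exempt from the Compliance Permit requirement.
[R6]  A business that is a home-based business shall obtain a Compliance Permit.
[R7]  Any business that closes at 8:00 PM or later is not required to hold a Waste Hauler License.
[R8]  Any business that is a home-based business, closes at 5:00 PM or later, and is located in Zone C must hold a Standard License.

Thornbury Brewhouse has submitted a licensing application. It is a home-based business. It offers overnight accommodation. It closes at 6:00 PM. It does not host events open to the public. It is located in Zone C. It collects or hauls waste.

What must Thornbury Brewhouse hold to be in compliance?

Annual Certificate, Compliance Permit, Standard License, Waste Hauler License

[R1] collects or hauls waste; offers overnight accommodation; is located in Zone C → Waste Hauler License required.
[R2] does not host events open to the public; collects or hauls waste → Municipal Permit not required.
[R3] is located in Zone C → Annual Certificate required.
[R4] closes 6:00 PM, after 5:00 PM; collects or hauls waste → Operating Authorization not required.
[R5] is located in Zone C (not: is located in Zone A) → Compliance Permit exemption does not apply.
[R6] is a home-based business → Compliance Permit required.
[R7] closes 6:00 PM, at/before 8:00 PM → Waste Hauler License exemption does not apply.
[R8] is a home-based business; closes 6:00 PM, after 5:00 PM; is located in Zone C → Standard License required.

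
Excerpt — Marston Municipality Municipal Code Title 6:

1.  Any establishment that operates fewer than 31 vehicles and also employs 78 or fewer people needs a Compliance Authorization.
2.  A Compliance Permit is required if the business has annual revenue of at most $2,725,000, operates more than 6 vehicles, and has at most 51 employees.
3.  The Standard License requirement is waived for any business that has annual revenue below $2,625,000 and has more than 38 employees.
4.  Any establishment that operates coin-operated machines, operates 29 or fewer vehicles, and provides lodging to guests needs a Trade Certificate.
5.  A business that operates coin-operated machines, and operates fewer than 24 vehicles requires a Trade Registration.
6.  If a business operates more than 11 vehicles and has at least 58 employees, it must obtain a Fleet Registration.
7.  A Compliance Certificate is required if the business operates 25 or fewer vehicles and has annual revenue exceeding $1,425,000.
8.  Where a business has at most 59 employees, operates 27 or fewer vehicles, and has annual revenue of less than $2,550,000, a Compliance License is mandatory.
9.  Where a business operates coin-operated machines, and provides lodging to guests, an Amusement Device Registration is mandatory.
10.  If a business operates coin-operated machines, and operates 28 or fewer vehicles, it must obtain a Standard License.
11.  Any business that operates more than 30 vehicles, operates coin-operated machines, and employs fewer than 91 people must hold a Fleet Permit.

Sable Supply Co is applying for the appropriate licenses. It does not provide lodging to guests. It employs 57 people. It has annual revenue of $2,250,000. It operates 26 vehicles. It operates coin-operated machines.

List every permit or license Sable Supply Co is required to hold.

Compliance Authorization, Compliance License

1. vehicles 26 < 31; employees 57 ≤ 78 → Compliance Authorization required.
2. revenue $2,250,000 ≤ $2,725,000; vehicles 26 > 6; employees 57 > 51 → Compliance Permit not required.
3. revenue $2,250,000 < $2,625,000; employees 57 > 38 → exempt from Standard License.
4. operates coin-operated machines; vehicles 26 ≤ 29; does not provide lodging to guests → Trade Certificate not required.
5. operates coin-operated machines; vehicles 26 ≥ 24 → Trade Registration not required.
6. vehicles 26 > 11; employees 57 < 58 → Fleet Registration not required.
7. vehicles 26 > 25; revenue $2,250,000 > $1,425,000 → Compliance Certificate not required.
8. employees 57 ≤ 59; vehicles 26 ≤ 27; revenue $2,250,000 < $2,550,000 → Compliance License required.
9. operates coin-operated machines; does not provide lodging to guests → Amusement Device Registration not required.
10. operates coin-operated machines; vehicles 26 ≤ 28 → Standard License required.
11. vehicles 26 ≤ 30; operates coin-operated machines; employees 57 < 91 → Fleet Permit not required.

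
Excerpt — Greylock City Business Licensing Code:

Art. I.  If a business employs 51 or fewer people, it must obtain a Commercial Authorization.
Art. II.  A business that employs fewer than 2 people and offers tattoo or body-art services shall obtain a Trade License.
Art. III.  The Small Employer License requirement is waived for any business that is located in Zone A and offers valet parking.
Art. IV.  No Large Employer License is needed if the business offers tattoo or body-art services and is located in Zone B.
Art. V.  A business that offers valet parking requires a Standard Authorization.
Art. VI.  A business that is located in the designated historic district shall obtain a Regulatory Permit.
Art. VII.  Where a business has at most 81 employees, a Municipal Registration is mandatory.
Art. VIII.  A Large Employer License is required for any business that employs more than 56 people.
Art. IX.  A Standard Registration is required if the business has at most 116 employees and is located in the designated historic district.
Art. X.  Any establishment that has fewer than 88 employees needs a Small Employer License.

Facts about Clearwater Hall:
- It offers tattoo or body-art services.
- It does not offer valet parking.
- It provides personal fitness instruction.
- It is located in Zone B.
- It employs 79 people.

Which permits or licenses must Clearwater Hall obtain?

Art. I. employees 79 > 51 → Commercial Authorization not required.
Art. II. employees 79 ≥ 2; offers tattoo or body-art services → Trade License not required.
Art. III. is located in Zone B (not: is located in Zone A); does not offer valet parking → Small Employer License exemption does not apply.
Art. IV. offers tattoo or body-art services; is located in Zone B → exempt from Large Employer License.
Art. V. does not offer valet parking → Standard Authorization not required.
Art. VI. is located in Zone B (not: is located in the designated historic district) → Regulatory Permit not required.
Art. VII. employees 79 ≤ 81 → Municipal Registration required.
Art. VIII. employees 79 > 56 → Large Employer License required.
Art. IX. employees 79 ≤ 116; is located in Zone B (not: is located in the designated historic district) → Standard Registration not required.
Art. X. employees 79 < 88 → Small Employer License required.

Municipal Registration, Small Employer License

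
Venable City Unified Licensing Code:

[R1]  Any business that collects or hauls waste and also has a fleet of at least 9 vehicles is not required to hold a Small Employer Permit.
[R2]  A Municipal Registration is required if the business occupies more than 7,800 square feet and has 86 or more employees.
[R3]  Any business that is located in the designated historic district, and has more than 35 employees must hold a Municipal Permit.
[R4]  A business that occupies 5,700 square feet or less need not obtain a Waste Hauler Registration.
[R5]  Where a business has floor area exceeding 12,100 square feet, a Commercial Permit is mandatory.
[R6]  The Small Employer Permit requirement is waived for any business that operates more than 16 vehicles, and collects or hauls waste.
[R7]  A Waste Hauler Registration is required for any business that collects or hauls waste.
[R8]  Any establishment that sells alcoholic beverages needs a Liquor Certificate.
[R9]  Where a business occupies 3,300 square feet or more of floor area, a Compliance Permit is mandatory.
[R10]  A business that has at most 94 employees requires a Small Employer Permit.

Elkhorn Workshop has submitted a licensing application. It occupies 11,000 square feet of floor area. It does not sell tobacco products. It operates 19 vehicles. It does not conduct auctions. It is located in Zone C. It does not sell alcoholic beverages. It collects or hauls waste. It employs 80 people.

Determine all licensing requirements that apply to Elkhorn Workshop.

[R1] collects or hauls waste; vehicles 19 ≥ 9 → exempt from Small Employer Permit.
[R2] floor area 11,000 square feet > 7,800 square feet; employees 80 < 86 → Municipal Registration not required.
[R3] is located in Zone C (not: is located in the designated historic district); employees 80 > 35 → Municipal Permit not required.
[R4] floor area 11,000 square feet > 5,700 square feet → Waste Hauler Registration exemption does not apply.
[R5] floor area 11,000 square feet ≤ 12,100 square feet → Commercial Permit not required.
[R6] vehicles 19 > 16; collects or hauls waste → exempt from Small Employer Permit.
[R7] collects or hauls waste → Waste Hauler Registration required.
[R8] does not sell alcoholic beverages → Liquor Certificate not required.
[R9] floor area 11,000 square feet ≥ 3,300 square feet → Compliance Permit required.
[R10] employees 80 ≤ 94 → Small Employer Permit required.

Compliance Permit, Waste Hauler Registration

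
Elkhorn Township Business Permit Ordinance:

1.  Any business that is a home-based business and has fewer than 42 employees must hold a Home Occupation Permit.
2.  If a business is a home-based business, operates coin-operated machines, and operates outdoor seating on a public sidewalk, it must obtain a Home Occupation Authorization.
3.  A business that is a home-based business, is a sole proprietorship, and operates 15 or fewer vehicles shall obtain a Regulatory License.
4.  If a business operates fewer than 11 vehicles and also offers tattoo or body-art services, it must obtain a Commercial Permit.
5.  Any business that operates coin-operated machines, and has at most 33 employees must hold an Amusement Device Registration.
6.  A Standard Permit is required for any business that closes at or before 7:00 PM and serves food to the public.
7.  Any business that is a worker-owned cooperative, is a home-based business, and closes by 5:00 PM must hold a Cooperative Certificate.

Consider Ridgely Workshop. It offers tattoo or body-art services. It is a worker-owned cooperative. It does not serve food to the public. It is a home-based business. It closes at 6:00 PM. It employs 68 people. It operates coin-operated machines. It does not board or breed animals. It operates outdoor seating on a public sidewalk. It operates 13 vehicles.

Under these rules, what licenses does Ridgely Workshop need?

Home Occupation Authorization

1. is a home-based business; employees 68 ≥ 42 → Home Occupation Permit not required.
2. is a home-based business; operates coin-operated machines; operates outdoor seating on a public sidewalk → Home Occupation Authorization required.
3. is a home-based business; is a worker-owned cooperative (not: is a sole proprietorship); vehicles 13 ≤ 15 → Regulatory License not required.
4. vehicles 13 ≥ 11; offers tattoo or body-art services → Commercial Permit not required.
5. operates coin-operated machines; employees 68 > 33 → Amusement Device Registration not required.
6. closes 6:00 PM, at/before 7:00 PM; does not serve food to the public → Standard Permit not required.
7. is a worker-owned cooperative; is a home-based business; closes 6:00 PM, after 5:00 PM → Cooperative Certificate not required.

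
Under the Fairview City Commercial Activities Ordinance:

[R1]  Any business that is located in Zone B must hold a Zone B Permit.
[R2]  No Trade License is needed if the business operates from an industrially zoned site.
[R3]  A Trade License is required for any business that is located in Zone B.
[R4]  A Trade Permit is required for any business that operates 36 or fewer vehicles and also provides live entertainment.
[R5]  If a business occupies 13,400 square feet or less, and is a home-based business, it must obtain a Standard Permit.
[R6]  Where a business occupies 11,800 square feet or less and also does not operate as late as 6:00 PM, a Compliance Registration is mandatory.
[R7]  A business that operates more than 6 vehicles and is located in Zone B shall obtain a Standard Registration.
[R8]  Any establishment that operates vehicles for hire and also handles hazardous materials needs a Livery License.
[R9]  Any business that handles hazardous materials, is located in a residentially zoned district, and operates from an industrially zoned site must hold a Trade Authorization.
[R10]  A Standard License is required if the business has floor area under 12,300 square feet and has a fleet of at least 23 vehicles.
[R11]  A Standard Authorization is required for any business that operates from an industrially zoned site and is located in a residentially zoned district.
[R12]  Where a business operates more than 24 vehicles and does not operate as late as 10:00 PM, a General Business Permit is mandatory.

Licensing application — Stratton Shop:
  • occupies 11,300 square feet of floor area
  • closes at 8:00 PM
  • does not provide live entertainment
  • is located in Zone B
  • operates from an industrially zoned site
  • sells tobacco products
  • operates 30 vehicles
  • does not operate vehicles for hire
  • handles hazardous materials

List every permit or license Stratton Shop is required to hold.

General Business Permit, Standard License, Standard Registration, Zone B Permit

[R1] is located in Zone B → Zone B Permit required.
[R2] operates from an industrially zoned site → exempt from Trade License.
[R3] is located in Zone B → Trade License required.
[R4] vehicles 30 ≤ 36; does not provide live entertainment → Trade Permit not required.
[R5] floor area 11,300 square feet ≤ 13,400 square feet; operates from an industrially zoned site (not: is a home-based business) → Standard Permit not required.
[R6] floor area 11,300 square feet ≤ 11,800 square feet; closes 8:00 PM, after 6:00 PM → Compliance Registration not required.
[R7] vehicles 30 > 6; is located in Zone B → Standard Registration required.
[R8] does not operate vehicles for hire; handles hazardous materials → Livery License not required.
[R9] handles hazardous materials; is located in Zone B (not: is located in a residentially zoned district); operates from an industrially zoned site → Trade Authorization not required.
[R10] floor area 11,300 square feet < 12,300 square feet; vehicles 30 ≥ 23 → Standard License required.
[R11] operates from an industrially zoned site; is located in Zone B (not: is located in a residentially zoned district) → Standard Authorization not required.
[R12] vehicles 30 > 24; closes 8:00 PM, at/before 10:00 PM → General Business Permit required.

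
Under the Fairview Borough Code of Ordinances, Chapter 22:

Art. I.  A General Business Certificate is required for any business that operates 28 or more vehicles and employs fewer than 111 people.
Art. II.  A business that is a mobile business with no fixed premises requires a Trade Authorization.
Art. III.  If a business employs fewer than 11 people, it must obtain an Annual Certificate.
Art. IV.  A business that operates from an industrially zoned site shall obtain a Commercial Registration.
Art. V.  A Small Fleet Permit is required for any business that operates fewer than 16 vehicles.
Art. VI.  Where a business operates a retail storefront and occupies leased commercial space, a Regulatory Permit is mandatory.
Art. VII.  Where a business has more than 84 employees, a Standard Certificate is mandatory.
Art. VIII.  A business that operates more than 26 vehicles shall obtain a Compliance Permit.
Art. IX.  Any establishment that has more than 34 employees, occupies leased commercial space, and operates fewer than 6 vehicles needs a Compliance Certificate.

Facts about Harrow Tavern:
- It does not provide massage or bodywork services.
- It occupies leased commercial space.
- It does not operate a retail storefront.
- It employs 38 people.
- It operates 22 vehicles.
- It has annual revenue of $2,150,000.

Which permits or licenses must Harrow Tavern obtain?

None

Art. I. vehicles 22 < 28; employees 38 < 111 → General Business Certificate not required.
Art. II. occupies leased commercial space (not: is a mobile business with no fixed premises) → Trade Authorization not required.
Art. III. employees 38 ≥ 11 → Annual Certificate not required.
Art. IV. occupies leased commercial space (not: operates from an industrially zoned site) → Commercial Registration not required.
Art. V. vehicles 22 ≥ 16 → Small Fleet Permit not required.
Art. VI. does not operate a retail storefront; occupies leased commercial space → Regulatory Permit not required.
Art. VII. employees 38 ≤ 84 → Standard Certificate not required.
Art. VIII. vehicles 22 ≤ 26 → Compliance Permit not required.
Art. IX. employees 38 > 34; occupies leased commercial space; vehicles 22 ≥ 6 → Compliance Certificate not required.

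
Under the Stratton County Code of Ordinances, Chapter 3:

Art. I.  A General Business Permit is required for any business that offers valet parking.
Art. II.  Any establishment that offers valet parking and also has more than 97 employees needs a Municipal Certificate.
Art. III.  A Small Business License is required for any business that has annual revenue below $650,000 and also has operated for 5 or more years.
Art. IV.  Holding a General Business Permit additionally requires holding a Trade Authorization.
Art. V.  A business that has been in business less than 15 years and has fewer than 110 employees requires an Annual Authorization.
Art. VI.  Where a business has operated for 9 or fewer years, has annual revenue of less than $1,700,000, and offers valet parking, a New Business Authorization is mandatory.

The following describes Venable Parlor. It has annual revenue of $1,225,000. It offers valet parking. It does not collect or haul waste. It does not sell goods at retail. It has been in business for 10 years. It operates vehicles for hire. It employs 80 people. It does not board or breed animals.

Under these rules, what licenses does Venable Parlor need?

Annual Authorization, General Business Permit, Trade Authorization

Art. I. offers valet parking → General Business Permit required.
Art. II. offers valet parking; employees 80 ≤ 97 → Municipal Certificate not required.
Art. III. revenue $1,225,000 ≥ $650,000; years in business 10 ≥ 5 → Small Business License not required.
Art. IV. General Business Permit is required → Trade Authorization also required.
Art. V. years in business 10 < 15; employees 80 < 110 → Annual Authorization required.
Art. VI. years in business 10 > 9; revenue $1,225,000 < $1,700,000; offers valet parking → New Business Authorization not required.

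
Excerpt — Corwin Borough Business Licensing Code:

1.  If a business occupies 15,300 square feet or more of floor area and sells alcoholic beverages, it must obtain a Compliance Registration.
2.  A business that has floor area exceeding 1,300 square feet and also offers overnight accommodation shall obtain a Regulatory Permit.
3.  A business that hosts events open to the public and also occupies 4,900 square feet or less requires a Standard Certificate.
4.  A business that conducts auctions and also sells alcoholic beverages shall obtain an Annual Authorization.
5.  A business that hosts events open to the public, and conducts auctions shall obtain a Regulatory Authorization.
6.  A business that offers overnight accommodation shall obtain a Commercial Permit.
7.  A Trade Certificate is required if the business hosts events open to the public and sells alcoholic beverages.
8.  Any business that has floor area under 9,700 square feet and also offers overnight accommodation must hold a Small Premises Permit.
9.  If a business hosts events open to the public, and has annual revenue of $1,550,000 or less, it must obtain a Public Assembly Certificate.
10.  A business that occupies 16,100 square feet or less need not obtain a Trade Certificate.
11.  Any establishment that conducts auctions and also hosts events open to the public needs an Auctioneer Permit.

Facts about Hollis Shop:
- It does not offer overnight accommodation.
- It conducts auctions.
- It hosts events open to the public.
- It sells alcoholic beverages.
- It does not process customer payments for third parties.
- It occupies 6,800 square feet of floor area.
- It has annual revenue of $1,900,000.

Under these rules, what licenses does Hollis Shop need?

Annual Authorization, Auctioneer Permit, Regulatory Authorization

1. floor area 6,800 square feet < 15,300 square feet; sells alcoholic beverages → Compliance Registration not required.
2. floor area 6,800 square feet > 1,300 square feet; does not offer overnight accommodation → Regulatory Permit not required.
3. hosts events open to the public; floor area 6,800 square feet > 4,900 square feet → Standard Certificate not required.
4. conducts auctions; sells alcoholic beverages → Annual Authorization required.
5. hosts events open to the public; conducts auctions → Regulatory Authorization required.
6. does not offer overnight accommodation → Commercial Permit not required.
7. hosts events open to the public; sells alcoholic beverages → Trade Certificate required.
8. floor area 6,800 square feet < 9,700 square feet; does not offer overnight accommodation → Small Premises Permit not required.
9. hosts events open to the public; revenue $1,900,000 > $1,550,000 → Public Assembly Certificate not required.
10. floor area 6,800 square feet ≤ 16,100 square feet → exempt from Trade Certificate.
11. conducts auctions; hosts events open to the public → Auctioneer Permit required.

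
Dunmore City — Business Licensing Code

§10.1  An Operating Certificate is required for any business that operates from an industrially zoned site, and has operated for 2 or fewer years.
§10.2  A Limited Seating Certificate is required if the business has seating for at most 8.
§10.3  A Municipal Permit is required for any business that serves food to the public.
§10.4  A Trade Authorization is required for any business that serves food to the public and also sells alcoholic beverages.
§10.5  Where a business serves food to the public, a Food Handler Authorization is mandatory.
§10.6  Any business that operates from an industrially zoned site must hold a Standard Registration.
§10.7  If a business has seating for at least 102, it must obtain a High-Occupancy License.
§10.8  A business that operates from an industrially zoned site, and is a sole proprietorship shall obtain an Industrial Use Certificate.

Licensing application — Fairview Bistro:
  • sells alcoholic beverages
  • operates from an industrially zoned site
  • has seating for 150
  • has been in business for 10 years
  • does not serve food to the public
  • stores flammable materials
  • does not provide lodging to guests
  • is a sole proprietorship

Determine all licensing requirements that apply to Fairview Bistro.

High-Occupancy License, Industrial Use Certificate, Standard Registration

§10.1 operates from an industrially zoned site; years in business 10 > 2 → Operating Certificate not required.
§10.2 seating 150 > 8 → Limited Seating Certificate not required.
§10.3 does not serve food to the public → Municipal Permit not required.
§10.4 does not serve food to the public; sells alcoholic beverages → Trade Authorization not required.
§10.5 does not serve food to the public → Food Handler Authorization not required.
§10.6 operates from an industrially zoned site → Standard Registration required.
§10.7 seating 150 ≥ 102 → High-Occupancy License required.
§10.8 operates from an industrially zoned site; is a sole proprietorship → Industrial Use Certificate required.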